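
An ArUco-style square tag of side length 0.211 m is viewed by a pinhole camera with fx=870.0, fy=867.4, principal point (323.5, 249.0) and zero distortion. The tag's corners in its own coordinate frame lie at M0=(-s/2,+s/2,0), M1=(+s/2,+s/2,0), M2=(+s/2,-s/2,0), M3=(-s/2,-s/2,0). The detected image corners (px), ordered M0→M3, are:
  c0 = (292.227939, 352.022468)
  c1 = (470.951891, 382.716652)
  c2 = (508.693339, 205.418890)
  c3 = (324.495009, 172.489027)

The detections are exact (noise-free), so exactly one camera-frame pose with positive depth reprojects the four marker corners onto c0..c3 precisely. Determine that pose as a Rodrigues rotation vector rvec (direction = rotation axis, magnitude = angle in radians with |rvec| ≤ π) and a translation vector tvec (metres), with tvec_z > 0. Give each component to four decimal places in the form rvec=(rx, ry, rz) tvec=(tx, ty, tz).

rvec=(0.1513, -0.0194, 0.1767) tvec=(0.0863, 0.0351, 0.9931)

Intrinsics K: fx=870.0, fy=867.4, cx=323.5, cy=249.0
Marker side s = 0.211 m; corners in marker frame (Z=0):
  M0 = (-0.1055, +0.1055, 0)
  M1 = (+0.1055, +0.1055, 0)
  M2 = (+0.1055, -0.1055, 0)
  M3 = (-0.1055, -0.1055, 0)
Detected image corners:
  c0 = (292.227939, 352.022468) px
  c1 = (470.951891, 382.716652) px
  c2 = (508.693339, 205.418890) px
  c3 = (324.495009, 172.489027) px
Planar DLT: solve 8×8 A·h = b for H (H[2,2]=1):
  H  [+872.87812 -106.35790 +399.13002]
  H  [+159.79896 +887.08243 +279.62186]
  H  [+0.03277 +0.14930 +1.00000]
B = K⁻¹H; ‖b₁‖=1.006957, ‖b₂‖=1.006957; λ = 2/(‖b₁‖+‖b₂‖) = 0.993091, sign → tz>0 ⇒ λ=+0.993091
r₁ = λ·B[:,0] = (+0.98428,+0.17361,+0.03254); r₂ = λ·B[:,1] = (-0.17654,+0.97306,+0.14827)
r₃ = r₁×r₂ = (-0.00592,-0.15168,+0.98841); SVD([r₁ r₂ r₃]) → R = UVᵀ:
  R  [+0.98428 -0.17654 -0.00592]
  R  [+0.17361 +0.97306 -0.15168]
  R  [+0.03254 +0.14827 +0.98841]
t = (+0.08633, +0.03506, +0.99309) m
tr R = 2.945751; θ = arccos((tr R − 1)/2) = 0.233444 rad = 13.375°
axis k = ((R−Rᵀ)₃₂, (R−Rᵀ)₁₃, (R−Rᵀ)₂₁) / (2 sinθ) = (+0.648312, -0.083136, +0.756822)
rvec = θ·k = (+0.151345, -0.019408, +0.176676)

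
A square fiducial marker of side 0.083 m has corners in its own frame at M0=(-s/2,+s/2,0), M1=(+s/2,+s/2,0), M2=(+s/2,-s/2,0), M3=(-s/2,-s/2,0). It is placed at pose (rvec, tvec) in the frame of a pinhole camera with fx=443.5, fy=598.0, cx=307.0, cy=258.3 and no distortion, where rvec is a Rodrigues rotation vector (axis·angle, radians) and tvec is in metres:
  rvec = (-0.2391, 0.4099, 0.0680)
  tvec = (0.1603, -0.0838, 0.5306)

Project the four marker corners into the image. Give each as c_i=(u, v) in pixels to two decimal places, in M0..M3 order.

c0=(403.89, 209.11) c1=(477.03, 207.57) c2=(479.18, 117.26) c3=(408.27, 124.18)

Intrinsics K: fx=443.5, fy=598.0, cx=307.0, cy=258.3
Marker side s = 0.083 m; corners in marker frame (Z=0):
  M0 = (-0.0415, +0.0415, 0)
  M1 = (+0.0415, +0.0415, 0)
  M2 = (+0.0415, -0.0415, 0)
  M3 = (-0.0415, -0.0415, 0)
rvec = (-0.2391, 0.4099, 0.0680), |rvec| = θ = 0.47939 rad = 27.467°
Rodrigues: sinθ=0.46123, 1−cosθ=0.11272; R = I + sinθ·[k]× + (1−cosθ)·[k]×²:
    [+0.91532 -0.11350 +0.38640]
    [+0.01735 +0.96969 +0.24372]
    [-0.40235 -0.21637 +0.88955]
t = (0.1603, -0.0838, 0.5306) m
M0: Pc = R·M0+t = (+0.11760, -0.04428, +0.53832); u = 443.5·(+0.11760)/0.53832 + 307.0 = 403.8896, v = 598.0·(-0.04428)/0.53832 + 258.3 = 209.1130
M1: Pc = R·M1+t = (+0.19358, -0.04284, +0.50492); u = 443.5·(+0.19358)/0.50492 + 307.0 = 477.0276, v = 598.0·(-0.04284)/0.50492 + 258.3 = 207.5656
M2: Pc = R·M2+t = (+0.20300, -0.12332, +0.52288); u = 443.5·(+0.20300)/0.52288 + 307.0 = 479.1779, v = 598.0·(-0.12332)/0.52288 + 258.3 = 117.2613
M3: Pc = R·M3+t = (+0.12702, -0.12476, +0.55628); u = 443.5·(+0.12702)/0.55628 + 307.0 = 408.2720, v = 598.0·(-0.12476)/0.55628 + 258.3 = 124.1801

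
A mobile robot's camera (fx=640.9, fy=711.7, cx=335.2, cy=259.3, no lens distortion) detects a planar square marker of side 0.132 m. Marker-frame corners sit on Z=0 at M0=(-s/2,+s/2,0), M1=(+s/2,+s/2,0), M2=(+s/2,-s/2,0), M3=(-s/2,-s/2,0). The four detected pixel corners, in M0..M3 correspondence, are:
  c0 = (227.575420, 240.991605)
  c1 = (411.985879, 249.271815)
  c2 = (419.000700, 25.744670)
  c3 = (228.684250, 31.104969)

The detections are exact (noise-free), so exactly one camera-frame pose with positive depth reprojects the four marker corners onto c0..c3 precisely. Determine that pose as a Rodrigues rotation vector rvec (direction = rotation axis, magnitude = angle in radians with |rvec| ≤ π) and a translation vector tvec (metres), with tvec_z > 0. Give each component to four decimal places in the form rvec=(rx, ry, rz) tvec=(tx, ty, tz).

Intrinsics K: fx=640.9, fy=711.7, cx=335.2, cy=259.3
Marker side s = 0.132 m; corners in marker frame (Z=0):
  M0 = (-0.0660, +0.0660, 0)
  M1 = (+0.0660, +0.0660, 0)
  M2 = (+0.0660, -0.0660, 0)
  M3 = (-0.0660, -0.0660, 0)
Detected image corners:
  c0 = (227.575420, 240.991605) px
  c1 = (411.985879, 249.271815) px
  c2 = (419.000700, 25.744670) px
  c3 = (228.684250, 31.104969) px
Planar DLT: solve 8×8 A·h = b for H (H[2,2]=1):
  H  [+1265.13099 +43.44598 +318.82305]
  H  [-53.59429 +1671.33159 +138.38879]
  H  [-0.47839 +0.22843 +1.00000]
B = K⁻¹H; ‖b₁‖=2.277215, ‖b₂‖=2.277215; λ = 2/(‖b₁‖+‖b₂‖) = 0.439133, sign → tz>0 ⇒ λ=+0.439133
r₁ = λ·B[:,0] = (+0.97672,+0.04347,-0.21008); r₂ = λ·B[:,1] = (-0.02270,+0.99470,+0.10031)
r₃ = r₁×r₂ = (+0.21332,-0.09321,+0.97253); SVD([r₁ r₂ r₃]) → R = UVᵀ:
  R  [+0.97672 -0.02270 +0.21332]
  R  [+0.04347 +0.99470 -0.09321]
  R  [-0.21008 +0.10031 +0.97253]
t = (-0.01122, -0.07460, +0.43913) m
tr R = 2.943940; θ = arccos((tr R − 1)/2) = 0.237326 rad = 13.598°
axis k = ((R−Rᵀ)₃₂, (R−Rᵀ)₁₃, (R−Rᵀ)₂₁) / (2 sinθ) = (+0.411558, +0.900455, +0.140717)
rvec = θ·k = (+0.097673, +0.213701, +0.033396)

rvec=(0.0977, 0.2137, 0.0334) tvec=(-0.0112, -0.0746, 0.4391)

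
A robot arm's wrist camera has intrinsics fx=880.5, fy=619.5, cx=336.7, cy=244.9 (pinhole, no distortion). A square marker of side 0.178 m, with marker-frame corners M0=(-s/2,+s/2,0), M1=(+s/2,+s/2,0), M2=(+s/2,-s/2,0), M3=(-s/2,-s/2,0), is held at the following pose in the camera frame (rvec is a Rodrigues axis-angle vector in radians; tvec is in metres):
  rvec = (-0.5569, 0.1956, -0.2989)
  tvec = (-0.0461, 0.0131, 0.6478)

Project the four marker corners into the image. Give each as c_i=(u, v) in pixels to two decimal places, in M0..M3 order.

Intrinsics K: fx=880.5, fy=619.5, cx=336.7, cy=244.9
Marker side s = 0.178 m; corners in marker frame (Z=0):
  M0 = (-0.0890, +0.0890, 0)
  M1 = (+0.0890, +0.0890, 0)
  M2 = (+0.0890, -0.0890, 0)
  M3 = (-0.0890, -0.0890, 0)
rvec = (-0.5569, 0.1956, -0.2989), |rvec| = θ = 0.66162 rad = 37.908°
Rodrigues: sinθ=0.61439, 1−cosθ=0.21100; R = I + sinθ·[k]× + (1−cosθ)·[k]×²:
    [+0.93849 +0.22506 +0.26188]
    [-0.33007 +0.80744 +0.48897]
    [-0.10140 -0.54533 +0.83206]
t = (-0.0461, 0.0131, 0.6478) m
M0: Pc = R·M0+t = (-0.10960, +0.11434, +0.60829); u = 880.5·(-0.10960)/0.60829 + 336.7 = 178.0603, v = 619.5·(+0.11434)/0.60829 + 244.9 = 361.3458
M1: Pc = R·M1+t = (+0.05746, +0.05559, +0.59024); u = 880.5·(+0.05746)/0.59024 + 336.7 = 422.4110, v = 619.5·(+0.05559)/0.59024 + 244.9 = 303.2413
M2: Pc = R·M2+t = (+0.01740, -0.08814, +0.68731); u = 880.5·(+0.01740)/0.68731 + 336.7 = 358.9853, v = 619.5·(-0.08814)/0.68731 + 244.9 = 165.4570
M3: Pc = R·M3+t = (-0.14966, -0.02939, +0.70536); u = 880.5·(-0.14966)/0.70536 + 336.7 = 149.8843, v = 619.5·(-0.02939)/0.70536 + 244.9 = 219.0911

c0=(178.06, 361.35) c1=(422.41, 303.24) c2=(358.99, 165.46) c3=(149.88, 219.09)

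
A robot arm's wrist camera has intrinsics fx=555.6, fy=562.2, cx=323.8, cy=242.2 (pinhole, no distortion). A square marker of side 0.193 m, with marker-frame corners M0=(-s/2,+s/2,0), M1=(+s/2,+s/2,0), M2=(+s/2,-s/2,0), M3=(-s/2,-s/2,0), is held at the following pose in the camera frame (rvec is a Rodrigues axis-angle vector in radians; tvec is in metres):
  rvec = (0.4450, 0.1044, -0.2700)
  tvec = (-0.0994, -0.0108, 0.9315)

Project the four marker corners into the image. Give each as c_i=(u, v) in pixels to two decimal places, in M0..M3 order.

Intrinsics K: fx=555.6, fy=562.2, cx=323.8, cy=242.2
Marker side s = 0.193 m; corners in marker frame (Z=0):
  M0 = (-0.0965, +0.0965, 0)
  M1 = (+0.0965, +0.0965, 0)
  M2 = (+0.0965, -0.0965, 0)
  M3 = (-0.0965, -0.0965, 0)
rvec = (0.4450, 0.1044, -0.2700), |rvec| = θ = 0.53087 rad = 30.417°
Rodrigues: sinθ=0.50628, 1−cosθ=0.13763; R = I + sinθ·[k]× + (1−cosθ)·[k]×²:
    [+0.95908 +0.28018 +0.04089]
    [-0.23481 +0.86769 -0.43816]
    [-0.15824 +0.41062 +0.89797]
t = (-0.0994, -0.0108, 0.9315) m
M0: Pc = R·M0+t = (-0.16491, +0.09559, +0.98640); u = 555.6·(-0.16491)/0.98640 + 323.8 = 230.9106, v = 562.2·(+0.09559)/0.98640 + 242.2 = 296.6824
M1: Pc = R·M1+t = (+0.02019, +0.05027, +0.95585); u = 555.6·(+0.02019)/0.95585 + 323.8 = 335.5348, v = 562.2·(+0.05027)/0.95585 + 242.2 = 271.7689
M2: Pc = R·M2+t = (-0.03389, -0.11719, +0.87660); u = 555.6·(-0.03389)/0.87660 + 323.8 = 302.3221, v = 562.2·(-0.11719)/0.87660 + 242.2 = 167.0410
M3: Pc = R·M3+t = (-0.21899, -0.07187, +0.90715); u = 555.6·(-0.21899)/0.90715 + 323.8 = 189.6759, v = 562.2·(-0.07187)/0.90715 + 242.2 = 197.6569

c0=(230.91, 296.68) c1=(335.53, 271.77) c2=(302.32, 167.04) c3=(189.68, 197.66)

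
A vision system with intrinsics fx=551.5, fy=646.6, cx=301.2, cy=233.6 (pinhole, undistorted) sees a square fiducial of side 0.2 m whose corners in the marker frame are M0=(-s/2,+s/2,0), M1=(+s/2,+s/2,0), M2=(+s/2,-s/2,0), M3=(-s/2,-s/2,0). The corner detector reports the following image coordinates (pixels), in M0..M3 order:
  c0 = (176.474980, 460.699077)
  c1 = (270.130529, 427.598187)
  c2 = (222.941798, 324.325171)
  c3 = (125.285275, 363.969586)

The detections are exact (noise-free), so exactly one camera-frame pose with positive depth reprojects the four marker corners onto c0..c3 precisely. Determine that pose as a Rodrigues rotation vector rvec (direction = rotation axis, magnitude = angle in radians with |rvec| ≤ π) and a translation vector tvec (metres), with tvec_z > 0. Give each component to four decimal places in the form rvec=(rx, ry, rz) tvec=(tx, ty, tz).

Intrinsics K: fx=551.5, fy=646.6, cx=301.2, cy=233.6
Marker side s = 0.2 m; corners in marker frame (Z=0):
  M0 = (-0.1000, +0.1000, 0)
  M1 = (+0.1000, +0.1000, 0)
  M2 = (+0.1000, -0.1000, 0)
  M3 = (-0.1000, -0.1000, 0)
Detected image corners:
  c0 = (176.474980, 460.699077) px
  c1 = (270.130529, 427.598187) px
  c2 = (222.941798, 324.325171) px
  c3 = (125.285275, 363.969586) px
Planar DLT: solve 8×8 A·h = b for H (H[2,2]=1):
  H  [+435.92747 +309.32971 +198.47829]
  H  [-264.72126 +624.96523 +396.12231]
  H  [-0.21154 +0.31791 +1.00000]
B = K⁻¹H; ‖b₁‖=0.988135, ‖b₂‖=0.988135; λ = 2/(‖b₁‖+‖b₂‖) = 1.012008, sign → tz>0 ⇒ λ=+1.012008
r₁ = λ·B[:,0] = (+0.91685,-0.33698,-0.21408); r₂ = λ·B[:,1] = (+0.39191,+0.86191,+0.32173)
r₃ = r₁×r₂ = (+0.07610,-0.37888,+0.92231); SVD([r₁ r₂ r₃]) → R = UVᵀ:
  R  [+0.91685 +0.39191 +0.07610]
  R  [-0.33698 +0.86191 -0.37888]
  R  [-0.21408 +0.32173 +0.92231]
t = (-0.18850, +0.25437, +1.01201) m
tr R = 2.701076; θ = arccos((tr R − 1)/2) = 0.553789 rad = 31.730°
axis k = ((R−Rᵀ)₃₂, (R−Rᵀ)₁₃, (R−Rᵀ)₂₁) / (2 sinθ) = (+0.666089, +0.275884, -0.692975)
rvec = θ·k = (+0.368873, +0.152781, -0.383762)

rvec=(0.3689, 0.1528, -0.3838) tvec=(-0.1885, 0.2544, 1.0120)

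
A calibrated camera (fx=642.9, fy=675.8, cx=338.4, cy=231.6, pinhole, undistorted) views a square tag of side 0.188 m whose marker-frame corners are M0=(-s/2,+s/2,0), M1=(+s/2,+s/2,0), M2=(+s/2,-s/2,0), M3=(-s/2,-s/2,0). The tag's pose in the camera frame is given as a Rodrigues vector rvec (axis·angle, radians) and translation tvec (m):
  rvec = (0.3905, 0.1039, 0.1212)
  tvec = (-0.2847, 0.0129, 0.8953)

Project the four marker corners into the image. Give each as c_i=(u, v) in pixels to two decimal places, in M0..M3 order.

c0=(73.58, 293.67) c1=(198.54, 313.56) c2=(200.51, 183.66) c3=(65.07, 164.29)

Intrinsics K: fx=642.9, fy=675.8, cx=338.4, cy=231.6
Marker side s = 0.188 m; corners in marker frame (Z=0):
  M0 = (-0.0940, +0.0940, 0)
  M1 = (+0.0940, +0.0940, 0)
  M2 = (+0.0940, -0.0940, 0)
  M3 = (-0.0940, -0.0940, 0)
rvec = (0.3905, 0.1039, 0.1212), |rvec| = θ = 0.42187 rad = 24.171°
Rodrigues: sinθ=0.40947, 1−cosθ=0.08768; R = I + sinθ·[k]× + (1−cosθ)·[k]×²:
    [+0.98745 -0.09765 +0.12416]
    [+0.13762 +0.91764 -0.37282]
    [-0.07753 +0.38522 +0.91956]
t = (-0.2847, 0.0129, 0.8953) m
M0: Pc = R·M0+t = (-0.38670, +0.08622, +0.93880); u = 642.9·(-0.38670)/0.93880 + 338.4 = 73.5842, v = 675.8·(+0.08622)/0.93880 + 231.6 = 293.6672
M1: Pc = R·M1+t = (-0.20106, +0.11210, +0.92422); u = 642.9·(-0.20106)/0.92422 + 338.4 = 198.5410, v = 675.8·(+0.11210)/0.92422 + 231.6 = 313.5649
M2: Pc = R·M2+t = (-0.18270, -0.06042, +0.85180); u = 642.9·(-0.18270)/0.85180 + 338.4 = 200.5057, v = 675.8·(-0.06042)/0.85180 + 231.6 = 183.6628
M3: Pc = R·M3+t = (-0.36834, -0.08630, +0.86638); u = 642.9·(-0.36834)/0.86638 + 338.4 = 65.0705, v = 675.8·(-0.08630)/0.86638 + 231.6 = 164.2873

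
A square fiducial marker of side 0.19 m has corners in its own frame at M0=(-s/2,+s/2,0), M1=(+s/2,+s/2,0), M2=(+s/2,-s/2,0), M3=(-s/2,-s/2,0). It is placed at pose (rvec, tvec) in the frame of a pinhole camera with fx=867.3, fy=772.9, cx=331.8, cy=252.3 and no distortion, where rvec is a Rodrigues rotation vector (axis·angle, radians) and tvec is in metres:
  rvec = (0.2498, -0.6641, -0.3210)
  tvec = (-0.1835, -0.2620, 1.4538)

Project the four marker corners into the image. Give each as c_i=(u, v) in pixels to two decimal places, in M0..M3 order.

c0=(190.08, 177.00) c1=(279.33, 147.04) c2=(253.61, 50.95) c3=(158.31, 74.78)

Intrinsics K: fx=867.3, fy=772.9, cx=331.8, cy=252.3
Marker side s = 0.19 m; corners in marker frame (Z=0):
  M0 = (-0.0950, +0.0950, 0)
  M1 = (+0.0950, +0.0950, 0)
  M2 = (+0.0950, -0.0950, 0)
  M3 = (-0.0950, -0.0950, 0)
rvec = (0.2498, -0.6641, -0.3210), |rvec| = θ = 0.77876 rad = 44.620°
Rodrigues: sinθ=0.70240, 1−cosθ=0.28822; R = I + sinθ·[k]× + (1−cosθ)·[k]×²:
    [+0.74144 +0.21069 -0.63709]
    [-0.36836 +0.92138 -0.12400]
    [+0.56087 +0.32661 +0.76075]
t = (-0.1835, -0.2620, 1.4538) m
M0: Pc = R·M0+t = (-0.23392, -0.13947, +1.43155); u = 867.3·(-0.23392)/1.43155 + 331.8 = 190.0789, v = 772.9·(-0.13947)/1.43155 + 252.3 = 176.9967
M1: Pc = R·M1+t = (-0.09305, -0.20946, +1.53811); u = 867.3·(-0.09305)/1.53811 + 331.8 = 279.3326, v = 772.9·(-0.20946)/1.53811 + 252.3 = 147.0447
M2: Pc = R·M2+t = (-0.13308, -0.38453, +1.47605); u = 867.3·(-0.13308)/1.47605 + 331.8 = 253.6058, v = 772.9·(-0.38453)/1.47605 + 252.3 = 50.9528
M3: Pc = R·M3+t = (-0.27395, -0.31454, +1.36949); u = 867.3·(-0.27395)/1.36949 + 331.8 = 158.3058, v = 772.9·(-0.31454)/1.36949 + 252.3 = 74.7847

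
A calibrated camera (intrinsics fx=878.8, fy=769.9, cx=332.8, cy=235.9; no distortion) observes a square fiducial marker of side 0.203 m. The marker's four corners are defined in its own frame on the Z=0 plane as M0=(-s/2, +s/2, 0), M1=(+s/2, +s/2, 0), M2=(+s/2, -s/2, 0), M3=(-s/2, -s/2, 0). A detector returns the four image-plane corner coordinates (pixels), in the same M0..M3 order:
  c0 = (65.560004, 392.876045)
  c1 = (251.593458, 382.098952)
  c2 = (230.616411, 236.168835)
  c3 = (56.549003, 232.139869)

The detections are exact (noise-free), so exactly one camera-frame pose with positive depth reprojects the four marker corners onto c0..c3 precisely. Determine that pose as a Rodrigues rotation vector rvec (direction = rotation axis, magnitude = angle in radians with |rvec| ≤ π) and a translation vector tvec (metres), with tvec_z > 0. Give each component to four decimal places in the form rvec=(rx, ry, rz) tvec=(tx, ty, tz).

Intrinsics K: fx=878.8, fy=769.9, cx=332.8, cy=235.9
Marker side s = 0.203 m; corners in marker frame (Z=0):
  M0 = (-0.1015, +0.1015, 0)
  M1 = (+0.1015, +0.1015, 0)
  M2 = (+0.1015, -0.1015, 0)
  M3 = (-0.1015, -0.1015, 0)
Detected image corners:
  c0 = (65.560004, 392.876045) px
  c1 = (251.593458, 382.098952) px
  c2 = (230.616411, 236.168835) px
  c3 = (56.549003, 232.139869) px
Planar DLT: solve 8×8 A·h = b for H (H[2,2]=1):
  H  [+956.49858 +19.91641 +155.07379]
  H  [+130.07819 +639.74261 +307.89022]
  H  [+0.46761 -0.36633 +1.00000]
B = K⁻¹H; ‖b₁‖=1.024619, ‖b₂‖=1.024619; λ = 2/(‖b₁‖+‖b₂‖) = 0.975973, sign → tz>0 ⇒ λ=+0.975973
r₁ = λ·B[:,0] = (+0.88943,+0.02506,+0.45638); r₂ = λ·B[:,1] = (+0.15751,+0.92052,-0.35753)
r₃ = r₁×r₂ = (-0.42906,+0.38988,+0.81480); SVD([r₁ r₂ r₃]) → R = UVᵀ:
  R  [+0.88943 +0.15751 -0.42906]
  R  [+0.02506 +0.92052 +0.38988]
  R  [+0.45638 -0.35753 +0.81480]
t = (-0.19738, +0.09126, +0.97597) m
tr R = 2.624757; θ = arccos((tr R − 1)/2) = 0.622577 rad = 35.671°
axis k = ((R−Rᵀ)₃₂, (R−Rᵀ)₁₃, (R−Rᵀ)₂₁) / (2 sinθ) = (-0.640857, -0.759213, -0.113571)
rvec = θ·k = (-0.398983, -0.472668, -0.070706)

rvec=(-0.3990, -0.4727, -0.0707) tvec=(-0.1974, 0.0913, 0.9760)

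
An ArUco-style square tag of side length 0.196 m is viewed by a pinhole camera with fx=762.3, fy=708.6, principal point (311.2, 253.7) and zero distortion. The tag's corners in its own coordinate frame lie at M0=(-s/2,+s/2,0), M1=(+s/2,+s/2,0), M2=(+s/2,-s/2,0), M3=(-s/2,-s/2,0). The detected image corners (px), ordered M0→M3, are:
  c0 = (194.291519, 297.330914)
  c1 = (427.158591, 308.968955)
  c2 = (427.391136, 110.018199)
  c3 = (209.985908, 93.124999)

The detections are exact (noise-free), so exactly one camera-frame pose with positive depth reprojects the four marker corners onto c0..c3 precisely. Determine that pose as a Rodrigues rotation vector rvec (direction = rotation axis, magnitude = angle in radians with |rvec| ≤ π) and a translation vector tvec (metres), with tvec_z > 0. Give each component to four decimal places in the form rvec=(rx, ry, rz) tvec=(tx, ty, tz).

rvec=(-0.2272, -0.1105, 0.0487) tvec=(0.0047, -0.0508, 0.6593)

Intrinsics K: fx=762.3, fy=708.6, cx=311.2, cy=253.7
Marker side s = 0.196 m; corners in marker frame (Z=0):
  M0 = (-0.0980, +0.0980, 0)
  M1 = (+0.0980, +0.0980, 0)
  M2 = (+0.0980, -0.0980, 0)
  M3 = (-0.0980, -0.0980, 0)
Detected image corners:
  c0 = (194.291519, 297.330914) px
  c1 = (427.158591, 308.968955) px
  c2 = (427.391136, 110.018199) px
  c3 = (209.985908, 93.124999) px
Planar DLT: solve 8×8 A·h = b for H (H[2,2]=1):
  H  [+1196.86013 -148.54138 +316.57788]
  H  [+105.09121 +958.47429 +199.06481]
  H  [+0.15741 -0.34483 +1.00000]
B = K⁻¹H; ‖b₁‖=1.516797, ‖b₂‖=1.516797; λ = 2/(‖b₁‖+‖b₂‖) = 0.659284, sign → tz>0 ⇒ λ=+0.659284
r₁ = λ·B[:,0] = (+0.99275,+0.06062,+0.10378); r₂ = λ·B[:,1] = (-0.03566,+0.97316,-0.22734)
r₃ = r₁×r₂ = (-0.11478,+0.22199,+0.96827); SVD([r₁ r₂ r₃]) → R = UVᵀ:
  R  [+0.99275 -0.03566 -0.11478]
  R  [+0.06062 +0.97316 +0.22199]
  R  [+0.10378 -0.22734 +0.96827]
t = (+0.00465, -0.05083, +0.65928) m
tr R = 2.934183; θ = arccos((tr R − 1)/2) = 0.257257 rad = 14.740°
axis k = ((R−Rᵀ)₃₂, (R−Rᵀ)₁₃, (R−Rᵀ)₂₁) / (2 sinθ) = (-0.883020, -0.429506, +0.189207)
rvec = θ·k = (-0.227163, -0.110493, +0.048675)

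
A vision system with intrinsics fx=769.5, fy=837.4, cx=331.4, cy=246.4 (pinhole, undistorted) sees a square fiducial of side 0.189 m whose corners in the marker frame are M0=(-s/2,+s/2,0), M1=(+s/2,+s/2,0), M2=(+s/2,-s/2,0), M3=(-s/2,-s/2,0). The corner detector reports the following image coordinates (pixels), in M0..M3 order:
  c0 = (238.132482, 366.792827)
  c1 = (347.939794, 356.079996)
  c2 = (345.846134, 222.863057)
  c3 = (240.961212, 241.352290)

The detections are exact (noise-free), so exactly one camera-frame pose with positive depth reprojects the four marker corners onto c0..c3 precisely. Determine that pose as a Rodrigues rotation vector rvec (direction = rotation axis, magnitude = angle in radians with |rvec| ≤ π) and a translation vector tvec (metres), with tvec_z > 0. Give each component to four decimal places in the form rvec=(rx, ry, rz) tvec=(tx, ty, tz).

Intrinsics K: fx=769.5, fy=837.4, cx=331.4, cy=246.4
Marker side s = 0.189 m; corners in marker frame (Z=0):
  M0 = (-0.0945, +0.0945, 0)
  M1 = (+0.0945, +0.0945, 0)
  M2 = (+0.0945, -0.0945, 0)
  M3 = (-0.0945, -0.0945, 0)
Detected image corners:
  c0 = (238.132482, 366.792827) px
  c1 = (347.939794, 356.079996) px
  c2 = (345.846134, 222.863057) px
  c3 = (240.961212, 241.352290) px
Planar DLT: solve 8×8 A·h = b for H (H[2,2]=1):
  H  [+466.31218 -73.85826 +291.47088]
  H  [-180.31265 +611.25275 +295.52068]
  H  [-0.34567 -0.24380 +1.00000]
B = K⁻¹H; ‖b₁‖=0.837980, ‖b₂‖=0.837980; λ = 2/(‖b₁‖+‖b₂‖) = 1.193345, sign → tz>0 ⇒ λ=+1.193345
r₁ = λ·B[:,0] = (+0.90081,-0.13558,-0.41250); r₂ = λ·B[:,1] = (+0.01076,+0.95668,-0.29094)
r₃ = r₁×r₂ = (+0.43408,+0.25765,+0.86325); SVD([r₁ r₂ r₃]) → R = UVᵀ:
  R  [+0.90081 +0.01076 +0.43408]
  R  [-0.13558 +0.95668 +0.25765]
  R  [-0.41250 -0.29094 +0.86325]
t = (-0.06192, +0.07000, +1.19335) m
tr R = 2.720738; θ = arccos((tr R − 1)/2) = 0.534803 rad = 30.642°
axis k = ((R−Rᵀ)₃₂, (R−Rᵀ)₁₃, (R−Rᵀ)₂₁) / (2 sinθ) = (-0.538178, +0.830514, -0.143564)
rvec = θ·k = (-0.287819, +0.444161, -0.076778)

rvec=(-0.2878, 0.4442, -0.0768) tvec=(-0.0619, 0.0700, 1.1933)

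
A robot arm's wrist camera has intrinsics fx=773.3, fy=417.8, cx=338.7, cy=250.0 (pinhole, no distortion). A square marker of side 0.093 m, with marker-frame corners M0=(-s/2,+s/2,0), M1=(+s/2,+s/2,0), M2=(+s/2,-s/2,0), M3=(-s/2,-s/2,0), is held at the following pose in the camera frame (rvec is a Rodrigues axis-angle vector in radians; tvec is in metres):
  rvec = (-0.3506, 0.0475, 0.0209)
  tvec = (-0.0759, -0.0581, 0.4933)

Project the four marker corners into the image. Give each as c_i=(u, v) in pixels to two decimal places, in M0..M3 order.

c0=(139.33, 236.93) c1=(288.57, 237.80) c2=(295.79, 166.60) c3=(155.79, 166.43)

Intrinsics K: fx=773.3, fy=417.8, cx=338.7, cy=250.0
Marker side s = 0.093 m; corners in marker frame (Z=0):
  M0 = (-0.0465, +0.0465, 0)
  M1 = (+0.0465, +0.0465, 0)
  M2 = (+0.0465, -0.0465, 0)
  M3 = (-0.0465, -0.0465, 0)
rvec = (-0.3506, 0.0475, 0.0209), |rvec| = θ = 0.35442 rad = 20.307°
Rodrigues: sinθ=0.34705, 1−cosθ=0.06215; R = I + sinθ·[k]× + (1−cosθ)·[k]×²:
    [+0.99867 -0.02871 +0.04289]
    [+0.01223 +0.93896 +0.34380]
    [-0.05014 -0.34281 +0.93806]
t = (-0.0759, -0.0581, 0.4933) m
M0: Pc = R·M0+t = (-0.12367, -0.01501, +0.47969); u = 773.3·(-0.12367)/0.47969 + 338.7 = 139.3294, v = 417.8·(-0.01501)/0.47969 + 250.0 = 236.9296
M1: Pc = R·M1+t = (-0.03080, -0.01387, +0.47503); u = 773.3·(-0.03080)/0.47503 + 338.7 = 288.5658, v = 417.8·(-0.01387)/0.47503 + 250.0 = 237.8012
M2: Pc = R·M2+t = (-0.02813, -0.10119, +0.50691); u = 773.3·(-0.02813)/0.50691 + 338.7 = 295.7915, v = 417.8·(-0.10119)/0.50691 + 250.0 = 166.5954
M3: Pc = R·M3+t = (-0.12100, -0.10233, +0.51157); u = 773.3·(-0.12100)/0.51157 + 338.7 = 155.7897, v = 417.8·(-0.10233)/0.51157 + 250.0 = 166.4270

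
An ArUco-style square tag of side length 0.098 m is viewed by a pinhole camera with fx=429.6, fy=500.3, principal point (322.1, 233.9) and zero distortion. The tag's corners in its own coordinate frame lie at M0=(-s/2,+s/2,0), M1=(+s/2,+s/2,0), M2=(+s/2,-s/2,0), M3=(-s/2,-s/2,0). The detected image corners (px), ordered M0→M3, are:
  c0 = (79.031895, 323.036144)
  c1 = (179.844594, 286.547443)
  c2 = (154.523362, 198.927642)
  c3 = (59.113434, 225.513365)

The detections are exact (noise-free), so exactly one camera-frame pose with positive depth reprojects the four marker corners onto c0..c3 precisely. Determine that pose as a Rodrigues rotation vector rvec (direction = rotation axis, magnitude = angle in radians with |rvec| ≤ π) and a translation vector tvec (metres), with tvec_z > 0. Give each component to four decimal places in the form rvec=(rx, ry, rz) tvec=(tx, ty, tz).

rvec=(-0.4333, -0.3276, -0.3678) tvec=(-0.2153, 0.0203, 0.4571)

Intrinsics K: fx=429.6, fy=500.3, cx=322.1, cy=233.9
Marker side s = 0.098 m; corners in marker frame (Z=0):
  M0 = (-0.0490, +0.0490, 0)
  M1 = (+0.0490, +0.0490, 0)
  M2 = (+0.0490, -0.0490, 0)
  M3 = (-0.0490, -0.0490, 0)
Detected image corners:
  c0 = (79.031895, 323.036144) px
  c1 = (179.844594, 286.547443) px
  c2 = (154.523362, 198.927642) px
  c3 = (59.113434, 225.513365) px
Planar DLT: solve 8×8 A·h = b for H (H[2,2]=1):
  H  [+1098.70824 +142.83337 +119.71646]
  H  [-104.18850 +747.53767 +256.15044]
  H  [+0.83461 -0.75434 +1.00000]
B = K⁻¹H; ‖b₁‖=2.187779, ‖b₂‖=2.187779; λ = 2/(‖b₁‖+‖b₂‖) = 0.457085, sign → tz>0 ⇒ λ=+0.457085
r₁ = λ·B[:,0] = (+0.88297,-0.27354,+0.38149); r₂ = λ·B[:,1] = (+0.41049,+0.84417,-0.34480)
r₃ = r₁×r₂ = (-0.22772,+0.46104,+0.85766); SVD([r₁ r₂ r₃]) → R = UVᵀ:
  R  [+0.88297 +0.41049 -0.22772]
  R  [-0.27354 +0.84417 +0.46104]
  R  [+0.38149 -0.34480 +0.85766]
t = (-0.21533, +0.02033, +0.45708) m
tr R = 2.584799; θ = arccos((tr R − 1)/2) = 0.656064 rad = 37.590°
axis k = ((R−Rᵀ)₃₂, (R−Rᵀ)₁₃, (R−Rᵀ)₂₁) / (2 sinθ) = (-0.660521, -0.499351, -0.560678)
rvec = θ·k = (-0.433344, -0.327606, -0.367841)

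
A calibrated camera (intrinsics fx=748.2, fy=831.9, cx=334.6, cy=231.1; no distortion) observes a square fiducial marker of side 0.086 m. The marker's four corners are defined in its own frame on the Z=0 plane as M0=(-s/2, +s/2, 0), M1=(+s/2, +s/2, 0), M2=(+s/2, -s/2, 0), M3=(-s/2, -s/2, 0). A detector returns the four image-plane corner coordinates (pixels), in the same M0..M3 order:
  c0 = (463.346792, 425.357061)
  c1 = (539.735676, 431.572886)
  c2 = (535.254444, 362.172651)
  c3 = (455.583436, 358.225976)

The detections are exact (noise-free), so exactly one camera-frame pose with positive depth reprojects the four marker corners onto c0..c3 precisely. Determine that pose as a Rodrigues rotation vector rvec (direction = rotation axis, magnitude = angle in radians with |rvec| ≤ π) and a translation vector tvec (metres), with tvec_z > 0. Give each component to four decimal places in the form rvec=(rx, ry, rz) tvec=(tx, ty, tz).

Intrinsics K: fx=748.2, fy=831.9, cx=334.6, cy=231.1
Marker side s = 0.086 m; corners in marker frame (Z=0):
  M0 = (-0.0430, +0.0430, 0)
  M1 = (+0.0430, +0.0430, 0)
  M2 = (+0.0430, -0.0430, 0)
  M3 = (-0.0430, -0.0430, 0)
Detected image corners:
  c0 = (463.346792, 425.357061) px
  c1 = (539.735676, 431.572886) px
  c2 = (535.254444, 362.172651) px
  c3 = (455.583436, 358.225976) px
Planar DLT: solve 8×8 A·h = b for H (H[2,2]=1):
  H  [+694.84225 +331.98169 +497.83519]
  H  [-108.36864 +999.57394 +395.05251]
  H  [-0.42540 +0.52247 +1.00000]
B = K⁻¹H; ‖b₁‖=1.197126, ‖b₂‖=1.197126; λ = 2/(‖b₁‖+‖b₂‖) = 0.835334, sign → tz>0 ⇒ λ=+0.835334
r₁ = λ·B[:,0] = (+0.93468,-0.01010,-0.35535); r₂ = λ·B[:,1] = (+0.17546,+0.88246,+0.43644)
r₃ = r₁×r₂ = (+0.30918,-0.47028,+0.82659); SVD([r₁ r₂ r₃]) → R = UVᵀ:
  R  [+0.93468 +0.17546 +0.30918]
  R  [-0.01010 +0.88246 -0.47028]
  R  [-0.35535 +0.43644 +0.82659]
t = (+0.18225, +0.16463, +0.83533) m
tr R = 2.643722; θ = arccos((tr R − 1)/2) = 0.606126 rad = 34.728°
axis k = ((R−Rᵀ)₃₂, (R−Rᵀ)₁₃, (R−Rᵀ)₂₁) / (2 sinθ) = (+0.795807, +0.583237, -0.162865)
rvec = θ·k = (+0.482360, +0.353516, -0.098717)

rvec=(0.4824, 0.3535, -0.0987) tvec=(0.1822, 0.1646, 0.8353)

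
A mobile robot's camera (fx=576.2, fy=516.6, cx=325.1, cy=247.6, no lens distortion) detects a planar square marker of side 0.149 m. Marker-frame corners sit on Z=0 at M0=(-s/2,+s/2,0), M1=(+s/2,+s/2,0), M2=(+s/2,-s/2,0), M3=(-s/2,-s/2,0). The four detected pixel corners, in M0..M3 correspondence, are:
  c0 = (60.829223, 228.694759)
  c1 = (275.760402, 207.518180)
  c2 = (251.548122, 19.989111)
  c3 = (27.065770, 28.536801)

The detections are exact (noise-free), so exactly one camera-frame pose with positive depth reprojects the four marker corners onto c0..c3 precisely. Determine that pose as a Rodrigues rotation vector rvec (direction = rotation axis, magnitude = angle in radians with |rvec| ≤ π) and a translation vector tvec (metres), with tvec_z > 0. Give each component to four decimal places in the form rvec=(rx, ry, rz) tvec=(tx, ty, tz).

Intrinsics K: fx=576.2, fy=516.6, cx=325.1, cy=247.6
Marker side s = 0.149 m; corners in marker frame (Z=0):
  M0 = (-0.0745, +0.0745, 0)
  M1 = (+0.0745, +0.0745, 0)
  M2 = (+0.0745, -0.0745, 0)
  M3 = (-0.0745, -0.0745, 0)
Detected image corners:
  c0 = (60.829223, 228.694759) px
  c1 = (275.760402, 207.518180) px
  c2 = (251.548122, 19.989111) px
  c3 = (27.065770, 28.536801) px
Planar DLT: solve 8×8 A·h = b for H (H[2,2]=1):
  H  [+1543.97036 +229.10274 +157.77497]
  H  [-45.33669 +1327.60834 +122.60603]
  H  [+0.45501 +0.23173 +1.00000]
B = K⁻¹H; ‖b₁‖=2.484104, ‖b₂‖=2.484104; λ = 2/(‖b₁‖+‖b₂‖) = 0.402560, sign → tz>0 ⇒ λ=+0.402560
r₁ = λ·B[:,0] = (+0.97534,-0.12312,+0.18317); r₂ = λ·B[:,1] = (+0.10743,+0.98983,+0.09328)
r₃ = r₁×r₂ = (-0.19279,-0.07131,+0.97865); SVD([r₁ r₂ r₃]) → R = UVᵀ:
  R  [+0.97534 +0.10743 -0.19279]
  R  [-0.12312 +0.98983 -0.07131]
  R  [+0.18317 +0.09328 +0.97865]
t = (-0.11690, -0.09740, +0.40256) m
tr R = 2.943813; θ = arccos((tr R − 1)/2) = 0.237596 rad = 13.613°
axis k = ((R−Rᵀ)₃₂, (R−Rᵀ)₁₃, (R−Rᵀ)₂₁) / (2 sinθ) = (+0.349644, -0.798673, -0.489766)
rvec = θ·k = (+0.083074, -0.189762, -0.116367)

rvec=(0.0831, -0.1898, -0.1164) tvec=(-0.1169, -0.0974, 0.4026)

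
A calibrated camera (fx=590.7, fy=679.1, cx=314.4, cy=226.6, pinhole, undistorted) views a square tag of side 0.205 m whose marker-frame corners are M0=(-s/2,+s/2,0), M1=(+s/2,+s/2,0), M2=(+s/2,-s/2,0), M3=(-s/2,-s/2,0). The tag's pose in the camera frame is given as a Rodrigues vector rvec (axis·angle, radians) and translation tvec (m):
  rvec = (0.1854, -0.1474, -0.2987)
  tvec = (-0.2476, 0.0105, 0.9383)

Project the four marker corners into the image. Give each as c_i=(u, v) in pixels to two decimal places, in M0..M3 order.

c0=(117.33, 325.55) c1=(240.05, 279.39) c2=(200.50, 141.11) c3=(71.11, 185.75)

Intrinsics K: fx=590.7, fy=679.1, cx=314.4, cy=226.6
Marker side s = 0.205 m; corners in marker frame (Z=0):
  M0 = (-0.1025, +0.1025, 0)
  M1 = (+0.1025, +0.1025, 0)
  M2 = (+0.1025, -0.1025, 0)
  M3 = (-0.1025, -0.1025, 0)
rvec = (0.1854, -0.1474, -0.2987), |rvec| = θ = 0.38121 rad = 21.842°
Rodrigues: sinθ=0.37204, 1−cosθ=0.07179; R = I + sinθ·[k]× + (1−cosθ)·[k]×²:
    [+0.94519 +0.27802 -0.17121]
    [-0.30502 +0.93895 -0.15919]
    [+0.11650 +0.20269 +0.97229]
t = (-0.2476, 0.0105, 0.9383) m
M0: Pc = R·M0+t = (-0.31599, +0.13801, +0.94713); u = 590.7·(-0.31599)/0.94713 + 314.4 = 117.3291, v = 679.1·(+0.13801)/0.94713 + 226.6 = 325.5512
M1: Pc = R·M1+t = (-0.12222, +0.07548, +0.97102); u = 590.7·(-0.12222)/0.97102 + 314.4 = 240.0493, v = 679.1·(+0.07548)/0.97102 + 226.6 = 279.3869
M2: Pc = R·M2+t = (-0.17921, -0.11701, +0.92947); u = 590.7·(-0.17921)/0.92947 + 314.4 = 200.5044, v = 679.1·(-0.11701)/0.92947 + 226.6 = 141.1111
M3: Pc = R·M3+t = (-0.37298, -0.05448, +0.90558); u = 590.7·(-0.37298)/0.90558 + 314.4 = 71.1104, v = 679.1·(-0.05448)/0.90558 + 226.6 = 185.7469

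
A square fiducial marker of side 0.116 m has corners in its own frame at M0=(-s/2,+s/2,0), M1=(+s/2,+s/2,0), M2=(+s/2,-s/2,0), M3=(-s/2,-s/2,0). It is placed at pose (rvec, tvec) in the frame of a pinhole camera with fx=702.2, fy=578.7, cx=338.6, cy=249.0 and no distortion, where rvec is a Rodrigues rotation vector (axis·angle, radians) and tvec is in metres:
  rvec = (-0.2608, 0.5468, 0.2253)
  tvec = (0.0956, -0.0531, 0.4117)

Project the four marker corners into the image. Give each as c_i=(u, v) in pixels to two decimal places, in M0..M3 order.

c0=(389.32, 240.15) c1=(580.92, 264.27) c2=(625.79, 101.66) c3=(437.01, 101.04)

Intrinsics K: fx=702.2, fy=578.7, cx=338.6, cy=249.0
Marker side s = 0.116 m; corners in marker frame (Z=0):
  M0 = (-0.0580, +0.0580, 0)
  M1 = (+0.0580, +0.0580, 0)
  M2 = (+0.0580, -0.0580, 0)
  M3 = (-0.0580, -0.0580, 0)
rvec = (-0.2608, 0.5468, 0.2253), |rvec| = θ = 0.64635 rad = 37.033°
Rodrigues: sinθ=0.60228, 1−cosθ=0.20171; R = I + sinθ·[k]× + (1−cosθ)·[k]×²:
    [+0.83113 -0.27879 +0.48114]
    [+0.14108 +0.94265 +0.30250]
    [-0.53789 -0.18353 +0.82280]
t = (0.0956, -0.0531, 0.4117) m
M0: Pc = R·M0+t = (+0.03122, -0.00661, +0.43225); u = 702.2·(+0.03122)/0.43225 + 338.6 = 389.3248, v = 578.7·(-0.00661)/0.43225 + 249.0 = 240.1518
M1: Pc = R·M1+t = (+0.12764, +0.00976, +0.36986); u = 702.2·(+0.12764)/0.36986 + 338.6 = 580.9248, v = 578.7·(+0.00976)/0.36986 + 249.0 = 264.2656
M2: Pc = R·M2+t = (+0.15998, -0.09959, +0.39115); u = 702.2·(+0.15998)/0.39115 + 338.6 = 625.7927, v = 578.7·(-0.09959)/0.39115 + 249.0 = 101.6559
M3: Pc = R·M3+t = (+0.06356, -0.11596, +0.45354); u = 702.2·(+0.06356)/0.45354 + 338.6 = 437.0141, v = 578.7·(-0.11596)/0.45354 + 249.0 = 101.0446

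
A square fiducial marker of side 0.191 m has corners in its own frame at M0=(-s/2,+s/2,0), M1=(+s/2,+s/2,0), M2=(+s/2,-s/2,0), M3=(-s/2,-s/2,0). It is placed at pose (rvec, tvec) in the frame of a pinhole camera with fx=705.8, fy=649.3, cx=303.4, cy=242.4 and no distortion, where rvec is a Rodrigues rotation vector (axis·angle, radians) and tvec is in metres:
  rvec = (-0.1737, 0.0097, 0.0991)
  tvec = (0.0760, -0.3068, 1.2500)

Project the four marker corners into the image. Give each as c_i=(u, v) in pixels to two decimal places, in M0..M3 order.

c0=(287.11, 125.44) c1=(395.96, 134.93) c2=(404.14, 41.62) c3=(298.09, 32.63)

Intrinsics K: fx=705.8, fy=649.3, cx=303.4, cy=242.4
Marker side s = 0.191 m; corners in marker frame (Z=0):
  M0 = (-0.0955, +0.0955, 0)
  M1 = (+0.0955, +0.0955, 0)
  M2 = (+0.0955, -0.0955, 0)
  M3 = (-0.0955, -0.0955, 0)
rvec = (-0.1737, 0.0097, 0.0991), |rvec| = θ = 0.20022 rad = 11.472°
Rodrigues: sinθ=0.19888, 1−cosθ=0.01998; R = I + sinθ·[k]× + (1−cosθ)·[k]×²:
    [+0.99506 -0.09928 +0.00106]
    [+0.09760 +0.98007 +0.17302]
    [-0.01821 -0.17206 +0.98492]
t = (0.0760, -0.3068, 1.2500) m
M0: Pc = R·M0+t = (-0.02851, -0.22252, +1.23531); u = 705.8·(-0.02851)/1.23531 + 303.4 = 287.1111, v = 649.3·(-0.22252)/1.23531 + 242.4 = 125.4373
M1: Pc = R·M1+t = (+0.16155, -0.20388, +1.23183); u = 705.8·(+0.16155)/1.23183 + 303.4 = 395.9615, v = 649.3·(-0.20388)/1.23183 + 242.4 = 134.9330
M2: Pc = R·M2+t = (+0.18051, -0.39108, +1.26469); u = 705.8·(+0.18051)/1.26469 + 303.4 = 404.1387, v = 649.3·(-0.39108)/1.26469 + 242.4 = 41.6195
M3: Pc = R·M3+t = (-0.00955, -0.40972, +1.26817); u = 705.8·(-0.00955)/1.26817 + 303.4 = 298.0866, v = 649.3·(-0.40972)/1.26817 + 242.4 = 32.6259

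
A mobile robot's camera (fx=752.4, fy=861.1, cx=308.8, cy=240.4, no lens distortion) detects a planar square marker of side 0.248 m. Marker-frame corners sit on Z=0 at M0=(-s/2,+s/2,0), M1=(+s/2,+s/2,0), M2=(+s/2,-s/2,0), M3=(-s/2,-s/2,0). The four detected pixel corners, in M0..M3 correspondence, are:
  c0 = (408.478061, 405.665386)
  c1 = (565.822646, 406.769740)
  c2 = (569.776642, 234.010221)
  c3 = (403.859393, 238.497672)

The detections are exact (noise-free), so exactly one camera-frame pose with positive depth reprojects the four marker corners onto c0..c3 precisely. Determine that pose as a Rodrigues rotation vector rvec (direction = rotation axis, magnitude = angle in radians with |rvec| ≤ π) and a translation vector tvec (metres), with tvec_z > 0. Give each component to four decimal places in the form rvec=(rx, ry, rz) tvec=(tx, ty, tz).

Intrinsics K: fx=752.4, fy=861.1, cx=308.8, cy=240.4
Marker side s = 0.248 m; corners in marker frame (Z=0):
  M0 = (-0.1240, +0.1240, 0)
  M1 = (+0.1240, +0.1240, 0)
  M2 = (+0.1240, -0.1240, 0)
  M3 = (-0.1240, -0.1240, 0)
Detected image corners:
  c0 = (408.478061, 405.665386) px
  c1 = (565.822646, 406.769740) px
  c2 = (569.776642, 234.010221) px
  c3 = (403.859393, 238.497672) px
Planar DLT: solve 8×8 A·h = b for H (H[2,2]=1):
  H  [+587.71251 +105.89938 +485.68054]
  H  [-48.45238 +753.94198 +323.50593]
  H  [-0.13053 +0.21413 +1.00000]
B = K⁻¹H; ‖b₁‖=0.845067, ‖b₂‖=0.845067; λ = 2/(‖b₁‖+‖b₂‖) = 1.183339, sign → tz>0 ⇒ λ=+1.183339
r₁ = λ·B[:,0] = (+0.98772,-0.02346,-0.15446); r₂ = λ·B[:,1] = (+0.06256,+0.96534,+0.25339)
r₃ = r₁×r₂ = (+0.14316,-0.25994,+0.95495); SVD([r₁ r₂ r₃]) → R = UVᵀ:
  R  [+0.98772 +0.06256 +0.14316]
  R  [-0.02346 +0.96534 -0.25994]
  R  [-0.15446 +0.25339 +0.95495]
t = (+0.27819, +0.11421, +1.18334) m
tr R = 2.908011; θ = arccos((tr R − 1)/2) = 0.304471 rad = 17.445°
axis k = ((R−Rᵀ)₃₂, (R−Rᵀ)₁₃, (R−Rᵀ)₂₁) / (2 sinθ) = (+0.856163, +0.496390, -0.143465)
rvec = θ·k = (+0.260677, +0.151136, -0.043681)

rvec=(0.2607, 0.1511, -0.0437) tvec=(0.2782, 0.1142, 1.1833)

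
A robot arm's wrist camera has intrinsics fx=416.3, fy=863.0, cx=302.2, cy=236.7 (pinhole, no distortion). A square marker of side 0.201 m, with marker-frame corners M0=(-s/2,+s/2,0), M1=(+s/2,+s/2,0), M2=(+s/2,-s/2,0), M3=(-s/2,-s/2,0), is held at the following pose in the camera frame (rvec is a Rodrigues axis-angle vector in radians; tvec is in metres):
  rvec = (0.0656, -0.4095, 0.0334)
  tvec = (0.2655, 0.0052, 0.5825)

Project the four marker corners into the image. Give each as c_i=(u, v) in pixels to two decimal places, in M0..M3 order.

c0=(430.38, 399.65) c1=(536.12, 384.16) c2=(546.66, 106.45) c3=(440.23, 80.78)

Intrinsics K: fx=416.3, fy=863.0, cx=302.2, cy=236.7
Marker side s = 0.201 m; corners in marker frame (Z=0):
  M0 = (-0.1005, +0.1005, 0)
  M1 = (+0.1005, +0.1005, 0)
  M2 = (+0.1005, -0.1005, 0)
  M3 = (-0.1005, -0.1005, 0)
rvec = (0.0656, -0.4095, 0.0334), |rvec| = θ = 0.41606 rad = 23.839°
Rodrigues: sinθ=0.40416, 1−cosθ=0.08531; R = I + sinθ·[k]× + (1−cosθ)·[k]×²:
    [+0.91681 -0.04568 -0.39671]
    [+0.01921 +0.99733 -0.07046]
    [+0.39887 +0.05698 +0.91524]
t = (0.2655, 0.0052, 0.5825) m
M0: Pc = R·M0+t = (+0.16877, +0.10350, +0.54814); u = 416.3·(+0.16877)/0.54814 + 302.2 = 430.3766, v = 863.0·(+0.10350)/0.54814 + 236.7 = 399.6540
M1: Pc = R·M1+t = (+0.35305, +0.10736, +0.62831); u = 416.3·(+0.35305)/0.62831 + 302.2 = 536.1183, v = 863.0·(+0.10736)/0.62831 + 236.7 = 384.1635
M2: Pc = R·M2+t = (+0.36223, -0.09310, +0.61686); u = 416.3·(+0.36223)/0.61686 + 302.2 = 546.6585, v = 863.0·(-0.09310)/0.61686 + 236.7 = 106.4490
M3: Pc = R·M3+t = (+0.17795, -0.09696, +0.53669); u = 416.3·(+0.17795)/0.53669 + 302.2 = 440.2347, v = 863.0·(-0.09696)/0.53669 + 236.7 = 80.7842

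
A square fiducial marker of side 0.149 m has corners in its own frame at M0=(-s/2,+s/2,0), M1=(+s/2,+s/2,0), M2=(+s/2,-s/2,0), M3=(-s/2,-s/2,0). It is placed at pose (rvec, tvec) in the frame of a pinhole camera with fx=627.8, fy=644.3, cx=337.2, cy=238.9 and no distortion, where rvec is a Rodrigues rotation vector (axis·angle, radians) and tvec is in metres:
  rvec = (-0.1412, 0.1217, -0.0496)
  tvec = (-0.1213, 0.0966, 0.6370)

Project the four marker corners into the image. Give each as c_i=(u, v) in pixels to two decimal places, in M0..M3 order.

c0=(147.28, 416.02) c1=(292.06, 412.04) c2=(287.60, 257.68) c3=(147.65, 265.64)

Intrinsics K: fx=627.8, fy=644.3, cx=337.2, cy=238.9
Marker side s = 0.149 m; corners in marker frame (Z=0):
  M0 = (-0.0745, +0.0745, 0)
  M1 = (+0.0745, +0.0745, 0)
  M2 = (+0.0745, -0.0745, 0)
  M3 = (-0.0745, -0.0745, 0)
rvec = (-0.1412, 0.1217, -0.0496), |rvec| = θ = 0.19290 rad = 11.052°
Rodrigues: sinθ=0.19170, 1−cosθ=0.01855; R = I + sinθ·[k]× + (1−cosθ)·[k]×²:
    [+0.99139 +0.04073 +0.12444]
    [-0.05786 +0.98884 +0.13732]
    [-0.11746 -0.14333 +0.98268]
t = (-0.1213, 0.0966, 0.6370) m
M0: Pc = R·M0+t = (-0.19212, +0.17458, +0.63507); u = 627.8·(-0.19212)/0.63507 + 337.2 = 147.2755, v = 644.3·(+0.17458)/0.63507 + 238.9 = 416.0155
M1: Pc = R·M1+t = (-0.04441, +0.16596, +0.61757); u = 627.8·(-0.04441)/0.61757 + 337.2 = 292.0573, v = 644.3·(+0.16596)/0.61757 + 238.9 = 412.0406
M2: Pc = R·M2+t = (-0.05048, +0.01862, +0.63893); u = 627.8·(-0.05048)/0.63893 + 337.2 = 287.6036, v = 644.3·(+0.01862)/0.63893 + 238.9 = 257.6778
M3: Pc = R·M3+t = (-0.19819, +0.02724, +0.65643); u = 627.8·(-0.19819)/0.65643 + 337.2 = 147.6510, v = 644.3·(+0.02724)/0.65643 + 238.9 = 265.6388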